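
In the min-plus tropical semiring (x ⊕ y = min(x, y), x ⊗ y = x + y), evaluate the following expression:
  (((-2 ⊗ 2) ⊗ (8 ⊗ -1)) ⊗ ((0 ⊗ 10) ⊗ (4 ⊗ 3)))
(((-2 ⊗ 2) ⊗ (8 ⊗ -1)) ⊗ ((0 ⊗ 10) ⊗ (4 ⊗ 3))) = 24

Expand innermost to outermost. Recall ⊕ takes the minimum of its arguments and ⊗ takes their sum. Working out the expression (((-2 ⊗ 2) ⊗ (8 ⊗ -1)) ⊗ ((0 ⊗ 10) ⊗ (4 ⊗ 3))) gives 24.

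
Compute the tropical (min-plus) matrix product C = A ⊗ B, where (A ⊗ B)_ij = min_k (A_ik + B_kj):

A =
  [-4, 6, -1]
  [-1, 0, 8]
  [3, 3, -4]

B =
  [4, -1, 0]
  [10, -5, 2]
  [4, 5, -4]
A ⊗ B =
  [0, -5, -5]
  [3, -5, -1]
  [0, -2, -8]

Apply the min-plus product entry-by-entry:
  C[0][0] = min over k of (A[0][0] + B[0][0] = -4 + 4 = 0, A[0][1] + B[1][0] = 6 + 10 = 16, A[0][2] + B[2][0] = -1 + 4 = 3) = 0 (attained at k = 0)
  C[0][1] = min over k of (A[0][0] + B[0][1] = -4 + -1 = -5, A[0][1] + B[1][1] = 6 + -5 = 1, A[0][2] + B[2][1] = -1 + 5 = 4) = -5 (attained at k = 0)
  C[0][2] = min over k of (A[0][0] + B[0][2] = -4 + 0 = -4, A[0][1] + B[1][2] = 6 + 2 = 8, A[0][2] + B[2][2] = -1 + -4 = -5) = -5 (attained at k = 2)
  C[1][0] = min over k of (A[1][0] + B[0][0] = -1 + 4 = 3, A[1][1] + B[1][0] = 0 + 10 = 10, A[1][2] + B[2][0] = 8 + 4 = 12) = 3 (attained at k = 0)
  C[1][1] = min over k of (A[1][0] + B[0][1] = -1 + -1 = -2, A[1][1] + B[1][1] = 0 + -5 = -5, A[1][2] + B[2][1] = 8 + 5 = 13) = -5 (attained at k = 1)
  C[1][2] = min over k of (A[1][0] + B[0][2] = -1 + 0 = -1, A[1][1] + B[1][2] = 0 + 2 = 2, A[1][2] + B[2][2] = 8 + -4 = 4) = -1 (attained at k = 0)
  C[2][0] = min over k of (A[2][0] + B[0][0] = 3 + 4 = 7, A[2][1] + B[1][0] = 3 + 10 = 13, A[2][2] + B[2][0] = -4 + 4 = 0) = 0 (attained at k = 2)
  C[2][1] = min over k of (A[2][0] + B[0][1] = 3 + -1 = 2, A[2][1] + B[1][1] = 3 + -5 = -2, A[2][2] + B[2][1] = -4 + 5 = 1) = -2 (attained at k = 1)
  C[2][2] = min over k of (A[2][0] + B[0][2] = 3 + 0 = 3, A[2][1] + B[1][2] = 3 + 2 = 5, A[2][2] + B[2][2] = -4 + -4 = -8) = -8 (attained at k = 2)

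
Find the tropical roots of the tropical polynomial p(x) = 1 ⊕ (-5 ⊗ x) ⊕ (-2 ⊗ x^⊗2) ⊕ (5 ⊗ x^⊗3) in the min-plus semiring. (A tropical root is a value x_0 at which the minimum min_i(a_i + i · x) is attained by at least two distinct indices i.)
Roots: {-7, -3, 6}

Each tropical root is a break point of the lower envelope of the lines y = a_i + i · x (there are 4 lines, with slopes 0, 1, ..., 3). Only the lines that attain the minimum somewhere contribute to roots; other lines are dominated. Here the surviving (envelope) indices are i = 3, i = 2, i = 1, i = 0.
Intersections between consecutive envelope lines give the roots: for adjacent envelope indices i < j the intersection is x = (a_i − a_j) / (j − i). Reading off the sorted break points: {-7, -3, 6}.
Verification: at each break x_0, at least two indices attain the minimum of min_i(a_i + i · x_0).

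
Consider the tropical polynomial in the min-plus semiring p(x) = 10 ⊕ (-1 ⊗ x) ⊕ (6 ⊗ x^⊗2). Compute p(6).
p(6) = 5

A tropical monomial a ⊗ x^⊗i evaluates to a + i · x. Evaluating each term at x = 6:
  Term 0 contributes 10 + 0 · 6 = 10
  Term 1 contributes -1 + 1 · 6 = 5
  Term 2 contributes 6 + 2 · 6 = 18
p(6) = ⊕ of these = min[10, 5, 18] = 5.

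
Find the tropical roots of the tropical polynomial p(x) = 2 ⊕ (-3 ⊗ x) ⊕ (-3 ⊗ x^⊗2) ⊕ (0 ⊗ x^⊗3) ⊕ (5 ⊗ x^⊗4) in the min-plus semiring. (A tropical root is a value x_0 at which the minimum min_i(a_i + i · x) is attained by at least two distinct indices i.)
Roots: {-5, -3, 0, 5}

Each tropical root is a break point of the lower envelope of the lines y = a_i + i · x (there are 5 lines, with slopes 0, 1, ..., 4). Only the lines that attain the minimum somewhere contribute to roots; other lines are dominated. Here the surviving (envelope) indices are i = 4, i = 3, i = 2, i = 1, i = 0.
Intersections between consecutive envelope lines give the roots: for adjacent envelope indices i < j the intersection is x = (a_i − a_j) / (j − i). Reading off the sorted break points: {-5, -3, 0, 5}.
Verification: at each break x_0, at least two indices attain the minimum of min_i(a_i + i · x_0).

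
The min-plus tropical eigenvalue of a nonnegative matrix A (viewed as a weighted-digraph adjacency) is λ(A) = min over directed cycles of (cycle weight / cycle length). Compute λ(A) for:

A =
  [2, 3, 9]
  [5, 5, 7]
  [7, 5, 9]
λ(A) = 2

Enumerate directed cycles and compute their means (weight / length). Sample:
  cycle 0 → 0: weight = 2, length = 1, mean = 2/1 ≈ 2.000
  cycle 1 → 1: weight = 5, length = 1, mean = 5/1 ≈ 5.000
  cycle 2 → 2: weight = 9, length = 1, mean = 9/1 ≈ 9.000
  cycle 0 → 1 → 0: weight = 8, length = 2, mean = 8/2 ≈ 4.000
  cycle 0 → 2 → 0: weight = 16, length = 2, mean = 16/2 ≈ 8.000
  cycle 1 → 0 → 1: weight = 8, length = 2, mean = 8/2 ≈ 4.000
Minimum mean = 2.000, attained e.g. along the cycle 0 → 0 with weight 2 and length 1. So λ(A) = 2/1 = 2.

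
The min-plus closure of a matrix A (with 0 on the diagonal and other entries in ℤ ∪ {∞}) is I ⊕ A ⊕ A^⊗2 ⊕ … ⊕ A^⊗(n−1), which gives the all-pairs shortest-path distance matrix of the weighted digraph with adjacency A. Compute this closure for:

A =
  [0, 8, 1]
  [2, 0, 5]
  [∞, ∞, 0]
Closure =
  [0, 8, 1]
  [2, 0, 3]
  [∞, ∞, 0]

This is the Floyd-Warshall all-pairs shortest-path computation. For each intermediate vertex k = 0, 1, …, 2, update dist[i][j] ← min(dist[i][j], dist[i][k] + dist[k][j]). The final matrix gives, for each (i, j), the minimum total weight of any directed path from i to j (possibly empty when i = j).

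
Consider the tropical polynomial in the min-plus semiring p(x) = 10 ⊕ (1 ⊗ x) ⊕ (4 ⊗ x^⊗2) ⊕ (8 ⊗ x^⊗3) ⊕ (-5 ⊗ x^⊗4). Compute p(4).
p(4) = 5

A tropical monomial a ⊗ x^⊗i evaluates to a + i · x. Evaluating each term at x = 4:
  Term 0 contributes 10 + 0 · 4 = 10
  Term 1 contributes 1 + 1 · 4 = 5
  Term 2 contributes 4 + 2 · 4 = 12
  Term 3 contributes 8 + 3 · 4 = 20
  Term 4 contributes -5 + 4 · 4 = 11
p(4) = ⊕ of these = min[10, 5, 12, 20, 11] = 5.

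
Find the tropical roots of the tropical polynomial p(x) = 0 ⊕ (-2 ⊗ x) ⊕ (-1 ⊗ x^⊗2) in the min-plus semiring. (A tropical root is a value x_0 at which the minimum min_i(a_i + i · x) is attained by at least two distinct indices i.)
Roots: {-1, 2}

Each tropical root is a break point of the lower envelope of the lines y = a_i + i · x (there are 3 lines, with slopes 0, 1, ..., 2). Only the lines that attain the minimum somewhere contribute to roots; other lines are dominated. Here the surviving (envelope) indices are i = 2, i = 1, i = 0.
Intersections between consecutive envelope lines give the roots: for adjacent envelope indices i < j the intersection is x = (a_i − a_j) / (j − i). Reading off the sorted break points: {-1, 2}.
Verification: at each break x_0, at least two indices attain the minimum of min_i(a_i + i · x_0).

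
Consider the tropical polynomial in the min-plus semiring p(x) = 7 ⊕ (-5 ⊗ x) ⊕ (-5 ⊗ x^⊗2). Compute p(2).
p(2) = -3

A tropical monomial a ⊗ x^⊗i evaluates to a + i · x. Evaluating each term at x = 2:
  Term 0 contributes 7 + 0 · 2 = 7
  Term 1 contributes -5 + 1 · 2 = -3
  Term 2 contributes -5 + 2 · 2 = -1
p(2) = ⊕ of these = min[7, -3, -1] = -3.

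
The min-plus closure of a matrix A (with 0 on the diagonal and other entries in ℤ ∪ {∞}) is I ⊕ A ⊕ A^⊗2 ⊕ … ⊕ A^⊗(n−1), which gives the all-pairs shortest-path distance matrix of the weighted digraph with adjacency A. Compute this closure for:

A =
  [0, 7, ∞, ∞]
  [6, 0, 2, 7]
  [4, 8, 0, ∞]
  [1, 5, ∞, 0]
Closure =
  [0, 7, 9, 14]
  [6, 0, 2, 7]
  [4, 8, 0, 15]
  [1, 5, 7, 0]

This is the Floyd-Warshall all-pairs shortest-path computation. For each intermediate vertex k = 0, 1, …, 3, update dist[i][j] ← min(dist[i][j], dist[i][k] + dist[k][j]). The final matrix gives, for each (i, j), the minimum total weight of any directed path from i to j (possibly empty when i = j).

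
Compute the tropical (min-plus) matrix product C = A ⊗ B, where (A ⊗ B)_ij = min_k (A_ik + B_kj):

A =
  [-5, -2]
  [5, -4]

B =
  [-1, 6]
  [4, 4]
A ⊗ B =
  [-6, 1]
  [0, 0]

Apply the min-plus product entry-by-entry:
  C[0][0] = min over k of (A[0][0] + B[0][0] = -5 + -1 = -6, A[0][1] + B[1][0] = -2 + 4 = 2) = -6 (attained at k = 0)
  C[0][1] = min over k of (A[0][0] + B[0][1] = -5 + 6 = 1, A[0][1] + B[1][1] = -2 + 4 = 2) = 1 (attained at k = 0)
  C[1][0] = min over k of (A[1][0] + B[0][0] = 5 + -1 = 4, A[1][1] + B[1][0] = -4 + 4 = 0) = 0 (attained at k = 1)
  C[1][1] = min over k of (A[1][0] + B[0][1] = 5 + 6 = 11, A[1][1] + B[1][1] = -4 + 4 = 0) = 0 (attained at k = 1)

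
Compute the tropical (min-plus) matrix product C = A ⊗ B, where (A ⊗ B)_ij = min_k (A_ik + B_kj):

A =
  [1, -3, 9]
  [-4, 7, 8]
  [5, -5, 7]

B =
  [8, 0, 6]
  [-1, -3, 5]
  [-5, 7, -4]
A ⊗ B =
  [-4, -6, 2]
  [3, -4, 2]
  [-6, -8, 0]

Apply the min-plus product entry-by-entry:
  C[0][0] = min over k of (A[0][0] + B[0][0] = 1 + 8 = 9, A[0][1] + B[1][0] = -3 + -1 = -4, A[0][2] + B[2][0] = 9 + -5 = 4) = -4 (attained at k = 1)
  C[0][1] = min over k of (A[0][0] + B[0][1] = 1 + 0 = 1, A[0][1] + B[1][1] = -3 + -3 = -6, A[0][2] + B[2][1] = 9 + 7 = 16) = -6 (attained at k = 1)
  C[0][2] = min over k of (A[0][0] + B[0][2] = 1 + 6 = 7, A[0][1] + B[1][2] = -3 + 5 = 2, A[0][2] + B[2][2] = 9 + -4 = 5) = 2 (attained at k = 1)
  C[1][0] = min over k of (A[1][0] + B[0][0] = -4 + 8 = 4, A[1][1] + B[1][0] = 7 + -1 = 6, A[1][2] + B[2][0] = 8 + -5 = 3) = 3 (attained at k = 2)
  C[1][1] = min over k of (A[1][0] + B[0][1] = -4 + 0 = -4, A[1][1] + B[1][1] = 7 + -3 = 4, A[1][2] + B[2][1] = 8 + 7 = 15) = -4 (attained at k = 0)
  C[1][2] = min over k of (A[1][0] + B[0][2] = -4 + 6 = 2, A[1][1] + B[1][2] = 7 + 5 = 12, A[1][2] + B[2][2] = 8 + -4 = 4) = 2 (attained at k = 0)
  C[2][0] = min over k of (A[2][0] + B[0][0] = 5 + 8 = 13, A[2][1] + B[1][0] = -5 + -1 = -6, A[2][2] + B[2][0] = 7 + -5 = 2) = -6 (attained at k = 1)
  C[2][1] = min over k of (A[2][0] + B[0][1] = 5 + 0 = 5, A[2][1] + B[1][1] = -5 + -3 = -8, A[2][2] + B[2][1] = 7 + 7 = 14) = -8 (attained at k = 1)
  C[2][2] = min over k of (A[2][0] + B[0][2] = 5 + 6 = 11, A[2][1] + B[1][2] = -5 + 5 = 0, A[2][2] + B[2][2] = 7 + -4 = 3) = 0 (attained at k = 1)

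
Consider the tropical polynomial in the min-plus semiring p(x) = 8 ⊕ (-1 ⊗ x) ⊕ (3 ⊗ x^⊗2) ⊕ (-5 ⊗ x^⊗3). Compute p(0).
p(0) = -5

A tropical monomial a ⊗ x^⊗i evaluates to a + i · x. Evaluating each term at x = 0:
  Term 0 contributes 8 + 0 · 0 = 8
  Term 1 contributes -1 + 1 · 0 = -1
  Term 2 contributes 3 + 2 · 0 = 3
  Term 3 contributes -5 + 3 · 0 = -5
p(0) = ⊕ of these = min[8, -1, 3, -5] = -5.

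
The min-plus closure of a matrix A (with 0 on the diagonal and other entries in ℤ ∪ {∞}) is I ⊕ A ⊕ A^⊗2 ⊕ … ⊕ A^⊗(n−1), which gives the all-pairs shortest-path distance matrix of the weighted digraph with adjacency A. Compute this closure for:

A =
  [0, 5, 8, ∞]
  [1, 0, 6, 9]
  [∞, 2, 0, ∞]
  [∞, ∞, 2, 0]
Closure =
  [0, 5, 8, 14]
  [1, 0, 6, 9]
  [3, 2, 0, 11]
  [5, 4, 2, 0]

This is the Floyd-Warshall all-pairs shortest-path computation. For each intermediate vertex k = 0, 1, …, 3, update dist[i][j] ← min(dist[i][j], dist[i][k] + dist[k][j]). The final matrix gives, for each (i, j), the minimum total weight of any directed path from i to j (possibly empty when i = j).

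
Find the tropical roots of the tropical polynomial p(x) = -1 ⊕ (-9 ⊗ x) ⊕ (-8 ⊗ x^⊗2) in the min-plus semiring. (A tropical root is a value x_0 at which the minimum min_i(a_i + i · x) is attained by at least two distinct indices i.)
Roots: {-1, 8}

Each tropical root is a break point of the lower envelope of the lines y = a_i + i · x (there are 3 lines, with slopes 0, 1, ..., 2). Only the lines that attain the minimum somewhere contribute to roots; other lines are dominated. Here the surviving (envelope) indices are i = 2, i = 1, i = 0.
Intersections between consecutive envelope lines give the roots: for adjacent envelope indices i < j the intersection is x = (a_i − a_j) / (j − i). Reading off the sorted break points: {-1, 8}.
Verification: at each break x_0, at least two indices attain the minimum of min_i(a_i + i · x_0).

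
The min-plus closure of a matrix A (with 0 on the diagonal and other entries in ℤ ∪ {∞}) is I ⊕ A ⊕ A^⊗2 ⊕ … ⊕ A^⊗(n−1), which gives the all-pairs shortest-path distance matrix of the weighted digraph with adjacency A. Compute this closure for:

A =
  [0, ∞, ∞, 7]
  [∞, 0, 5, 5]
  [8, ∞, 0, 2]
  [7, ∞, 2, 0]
Closure =
  [0, ∞, 9, 7]
  [12, 0, 5, 5]
  [8, ∞, 0, 2]
  [7, ∞, 2, 0]

This is the Floyd-Warshall all-pairs shortest-path computation. For each intermediate vertex k = 0, 1, …, 3, update dist[i][j] ← min(dist[i][j], dist[i][k] + dist[k][j]). The final matrix gives, for each (i, j), the minimum total weight of any directed path from i to j (possibly empty when i = j).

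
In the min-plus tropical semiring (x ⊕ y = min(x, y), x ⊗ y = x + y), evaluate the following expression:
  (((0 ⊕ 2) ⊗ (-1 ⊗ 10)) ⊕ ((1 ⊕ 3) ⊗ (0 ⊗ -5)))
(((0 ⊕ 2) ⊗ (-1 ⊗ 10)) ⊕ ((1 ⊕ 3) ⊗ (0 ⊗ -5))) = -4

Expand innermost to outermost. Recall ⊕ takes the minimum of its arguments and ⊗ takes their sum. Working out the expression (((0 ⊕ 2) ⊗ (-1 ⊗ 10)) ⊕ ((1 ⊕ 3) ⊗ (0 ⊗ -5))) gives -4.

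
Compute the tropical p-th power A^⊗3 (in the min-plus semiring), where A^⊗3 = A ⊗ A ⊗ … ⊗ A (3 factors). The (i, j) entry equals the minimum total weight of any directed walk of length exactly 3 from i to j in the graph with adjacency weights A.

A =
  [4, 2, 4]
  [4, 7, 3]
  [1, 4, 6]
A^⊗3 =
  [6, 7, 9]
  [8, 6, 8]
  [6, 7, 6]

Each entry (A^⊗3)_ij equals the minimum over all length-3 walks i = v_0 → v_1 → … → v_3 = j of Σ_t A[v_t][v_{t+1}]. For example, for (i, j) = (0, 2) we minimise over 9 possible intermediate vertex sequences; the minimum is 9, attained along the walk 0 → 0 → 1 → 2.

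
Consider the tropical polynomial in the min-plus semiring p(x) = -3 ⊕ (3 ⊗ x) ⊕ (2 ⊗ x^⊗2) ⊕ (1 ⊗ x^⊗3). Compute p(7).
p(7) = -3

A tropical monomial a ⊗ x^⊗i evaluates to a + i · x. Evaluating each term at x = 7:
  Term 0 contributes -3 + 0 · 7 = -3
  Term 1 contributes 3 + 1 · 7 = 10
  Term 2 contributes 2 + 2 · 7 = 16
  Term 3 contributes 1 + 3 · 7 = 22
p(7) = ⊕ of these = min[-3, 10, 16, 22] = -3.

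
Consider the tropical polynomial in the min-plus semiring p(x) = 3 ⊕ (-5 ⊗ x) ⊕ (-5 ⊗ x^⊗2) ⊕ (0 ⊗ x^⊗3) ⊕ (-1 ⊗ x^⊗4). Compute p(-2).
p(-2) = -9

A tropical monomial a ⊗ x^⊗i evaluates to a + i · x. Evaluating each term at x = -2:
  Term 0 contributes 3 + 0 · -2 = 3
  Term 1 contributes -5 + 1 · -2 = -7
  Term 2 contributes -5 + 2 · -2 = -9
  Term 3 contributes 0 + 3 · -2 = -6
  Term 4 contributes -1 + 4 · -2 = -9
p(-2) = ⊕ of these = min[3, -7, -9, -6, -9] = -9.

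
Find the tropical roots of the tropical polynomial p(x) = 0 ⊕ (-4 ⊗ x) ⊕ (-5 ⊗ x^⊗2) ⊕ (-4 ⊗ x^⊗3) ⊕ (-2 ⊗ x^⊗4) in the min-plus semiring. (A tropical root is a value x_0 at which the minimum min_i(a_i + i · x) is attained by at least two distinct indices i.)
Roots: {-2, -1, 1, 4}

Each tropical root is a break point of the lower envelope of the lines y = a_i + i · x (there are 5 lines, with slopes 0, 1, ..., 4). Only the lines that attain the minimum somewhere contribute to roots; other lines are dominated. Here the surviving (envelope) indices are i = 4, i = 3, i = 2, i = 1, i = 0.
Intersections between consecutive envelope lines give the roots: for adjacent envelope indices i < j the intersection is x = (a_i − a_j) / (j − i). Reading off the sorted break points: {-2, -1, 1, 4}.
Verification: at each break x_0, at least two indices attain the minimum of min_i(a_i + i · x_0).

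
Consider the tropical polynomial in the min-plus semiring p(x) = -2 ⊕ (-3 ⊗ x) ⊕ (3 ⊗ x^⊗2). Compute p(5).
p(5) = -2

A tropical monomial a ⊗ x^⊗i evaluates to a + i · x. Evaluating each term at x = 5:
  Term 0 contributes -2 + 0 · 5 = -2
  Term 1 contributes -3 + 1 · 5 = 2
  Term 2 contributes 3 + 2 · 5 = 13
p(5) = ⊕ of these = min[-2, 2, 13] = -2.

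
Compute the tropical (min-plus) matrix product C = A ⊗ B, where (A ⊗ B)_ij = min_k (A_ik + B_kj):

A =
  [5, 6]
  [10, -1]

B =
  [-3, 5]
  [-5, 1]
A ⊗ B =
  [1, 7]
  [-6, 0]

Apply the min-plus product entry-by-entry:
  C[0][0] = min over k of (A[0][0] + B[0][0] = 5 + -3 = 2, A[0][1] + B[1][0] = 6 + -5 = 1) = 1 (attained at k = 1)
  C[0][1] = min over k of (A[0][0] + B[0][1] = 5 + 5 = 10, A[0][1] + B[1][1] = 6 + 1 = 7) = 7 (attained at k = 1)
  C[1][0] = min over k of (A[1][0] + B[0][0] = 10 + -3 = 7, A[1][1] + B[1][0] = -1 + -5 = -6) = -6 (attained at k = 1)
  C[1][1] = min over k of (A[1][0] + B[0][1] = 10 + 5 = 15, A[1][1] + B[1][1] = -1 + 1 = 0) = 0 (attained at k = 1)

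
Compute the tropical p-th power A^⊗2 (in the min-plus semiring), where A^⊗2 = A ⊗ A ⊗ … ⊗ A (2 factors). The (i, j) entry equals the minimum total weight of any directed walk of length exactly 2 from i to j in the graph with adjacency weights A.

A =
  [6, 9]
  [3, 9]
A^⊗2 =
  [12, 15]
  [9, 12]

Each entry (A^⊗2)_ij equals the minimum over all length-2 walks i = v_0 → v_1 → … → v_2 = j of Σ_t A[v_t][v_{t+1}]. For example, for (i, j) = (0, 1) we minimise over 2 possible intermediate vertex sequences; the minimum is 15, attained along the walk 0 → 0 → 1.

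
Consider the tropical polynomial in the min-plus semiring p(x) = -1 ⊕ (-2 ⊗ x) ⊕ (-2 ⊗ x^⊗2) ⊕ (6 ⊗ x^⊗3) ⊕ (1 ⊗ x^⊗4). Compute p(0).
p(0) = -2

A tropical monomial a ⊗ x^⊗i evaluates to a + i · x. Evaluating each term at x = 0:
  Term 0 contributes -1 + 0 · 0 = -1
  Term 1 contributes -2 + 1 · 0 = -2
  Term 2 contributes -2 + 2 · 0 = -2
  Term 3 contributes 6 + 3 · 0 = 6
  Term 4 contributes 1 + 4 · 0 = 1
p(0) = ⊕ of these = min[-1, -2, -2, 6, 1] = -2.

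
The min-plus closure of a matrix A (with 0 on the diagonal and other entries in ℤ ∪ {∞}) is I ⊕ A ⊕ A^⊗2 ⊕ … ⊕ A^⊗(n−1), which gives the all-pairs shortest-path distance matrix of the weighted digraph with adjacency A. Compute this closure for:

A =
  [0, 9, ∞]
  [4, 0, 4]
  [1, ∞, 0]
Closure =
  [0, 9, 13]
  [4, 0, 4]
  [1, 10, 0]

This is the Floyd-Warshall all-pairs shortest-path computation. For each intermediate vertex k = 0, 1, …, 2, update dist[i][j] ← min(dist[i][j], dist[i][k] + dist[k][j]). The final matrix gives, for each (i, j), the minimum total weight of any directed path from i to j (possibly empty when i = j).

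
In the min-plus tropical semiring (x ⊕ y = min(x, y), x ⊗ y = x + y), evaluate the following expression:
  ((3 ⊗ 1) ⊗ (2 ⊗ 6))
((3 ⊗ 1) ⊗ (2 ⊗ 6)) = 12

Expand innermost to outermost. Recall ⊕ takes the minimum of its arguments and ⊗ takes their sum. Working out the expression ((3 ⊗ 1) ⊗ (2 ⊗ 6)) gives 12.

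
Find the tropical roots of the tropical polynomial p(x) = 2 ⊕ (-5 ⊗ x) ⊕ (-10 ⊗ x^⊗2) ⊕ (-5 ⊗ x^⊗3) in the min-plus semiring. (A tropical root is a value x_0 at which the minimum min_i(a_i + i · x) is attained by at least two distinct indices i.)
Roots: {-5, 5, 7}

Each tropical root is a break point of the lower envelope of the lines y = a_i + i · x (there are 4 lines, with slopes 0, 1, ..., 3). Only the lines that attain the minimum somewhere contribute to roots; other lines are dominated. Here the surviving (envelope) indices are i = 3, i = 2, i = 1, i = 0.
Intersections between consecutive envelope lines give the roots: for adjacent envelope indices i < j the intersection is x = (a_i − a_j) / (j − i). Reading off the sorted break points: {-5, 5, 7}.
Verification: at each break x_0, at least two indices attain the minimum of min_i(a_i + i · x_0).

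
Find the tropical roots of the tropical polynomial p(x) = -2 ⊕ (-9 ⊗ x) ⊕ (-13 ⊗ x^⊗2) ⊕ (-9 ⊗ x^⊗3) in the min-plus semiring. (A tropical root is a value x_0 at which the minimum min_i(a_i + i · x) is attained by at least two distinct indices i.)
Roots: {-4, 4, 7}

Each tropical root is a break point of the lower envelope of the lines y = a_i + i · x (there are 4 lines, with slopes 0, 1, ..., 3). Only the lines that attain the minimum somewhere contribute to roots; other lines are dominated. Here the surviving (envelope) indices are i = 3, i = 2, i = 1, i = 0.
Intersections between consecutive envelope lines give the roots: for adjacent envelope indices i < j the intersection is x = (a_i − a_j) / (j − i). Reading off the sorted break points: {-4, 4, 7}.
Verification: at each break x_0, at least two indices attain the minimum of min_i(a_i + i · x_0).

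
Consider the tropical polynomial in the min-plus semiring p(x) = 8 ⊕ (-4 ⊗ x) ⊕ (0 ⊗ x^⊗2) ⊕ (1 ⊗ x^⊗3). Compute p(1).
p(1) = -3

A tropical monomial a ⊗ x^⊗i evaluates to a + i · x. Evaluating each term at x = 1:
  Term 0 contributes 8 + 0 · 1 = 8
  Term 1 contributes -4 + 1 · 1 = -3
  Term 2 contributes 0 + 2 · 1 = 2
  Term 3 contributes 1 + 3 · 1 = 4
p(1) = ⊕ of these = min[8, -3, 2, 4] = -3.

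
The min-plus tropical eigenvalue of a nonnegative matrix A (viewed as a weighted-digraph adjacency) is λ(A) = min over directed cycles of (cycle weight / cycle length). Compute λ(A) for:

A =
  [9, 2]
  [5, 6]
λ(A) = 7/2

Enumerate directed cycles and compute their means (weight / length). Sample:
  cycle 0 → 0: weight = 9, length = 1, mean = 9/1 ≈ 9.000
  cycle 1 → 1: weight = 6, length = 1, mean = 6/1 ≈ 6.000
  cycle 0 → 1 → 0: weight = 7, length = 2, mean = 7/2 ≈ 3.500
  cycle 1 → 0 → 1: weight = 7, length = 2, mean = 7/2 ≈ 3.500
Minimum mean = 3.500, attained e.g. along the cycle 0 → 1 → 0 with weight 7 and length 2. So λ(A) = 7/2 = 7/2.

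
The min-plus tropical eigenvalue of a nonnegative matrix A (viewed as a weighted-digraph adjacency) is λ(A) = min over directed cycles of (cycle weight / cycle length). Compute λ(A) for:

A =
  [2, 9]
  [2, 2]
λ(A) = 2

Enumerate directed cycles and compute their means (weight / length). Sample:
  cycle 0 → 0: weight = 2, length = 1, mean = 2/1 ≈ 2.000
  cycle 1 → 1: weight = 2, length = 1, mean = 2/1 ≈ 2.000
  cycle 0 → 1 → 0: weight = 11, length = 2, mean = 11/2 ≈ 5.500
  cycle 1 → 0 → 1: weight = 11, length = 2, mean = 11/2 ≈ 5.500
Minimum mean = 2.000, attained e.g. along the cycle 0 → 0 with weight 2 and length 1. So λ(A) = 2/1 = 2.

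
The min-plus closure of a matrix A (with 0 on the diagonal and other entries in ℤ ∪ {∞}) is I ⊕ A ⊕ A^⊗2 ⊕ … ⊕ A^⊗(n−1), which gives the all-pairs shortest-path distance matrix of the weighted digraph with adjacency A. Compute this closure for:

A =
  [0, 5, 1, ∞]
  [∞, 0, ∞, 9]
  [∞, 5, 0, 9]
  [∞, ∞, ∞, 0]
Closure =
  [0, 5, 1, 10]
  [∞, 0, ∞, 9]
  [∞, 5, 0, 9]
  [∞, ∞, ∞, 0]

This is the Floyd-Warshall all-pairs shortest-path computation. For each intermediate vertex k = 0, 1, …, 3, update dist[i][j] ← min(dist[i][j], dist[i][k] + dist[k][j]). The final matrix gives, for each (i, j), the minimum total weight of any directed path from i to j (possibly empty when i = j).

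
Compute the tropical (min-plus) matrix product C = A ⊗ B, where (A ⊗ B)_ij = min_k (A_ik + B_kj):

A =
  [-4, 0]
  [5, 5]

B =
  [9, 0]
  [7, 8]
A ⊗ B =
  [5, -4]
  [12, 5]

Apply the min-plus product entry-by-entry:
  C[0][0] = min over k of (A[0][0] + B[0][0] = -4 + 9 = 5, A[0][1] + B[1][0] = 0 + 7 = 7) = 5 (attained at k = 0)
  C[0][1] = min over k of (A[0][0] + B[0][1] = -4 + 0 = -4, A[0][1] + B[1][1] = 0 + 8 = 8) = -4 (attained at k = 0)
  C[1][0] = min over k of (A[1][0] + B[0][0] = 5 + 9 = 14, A[1][1] + B[1][0] = 5 + 7 = 12) = 12 (attained at k = 1)
  C[1][1] = min over k of (A[1][0] + B[0][1] = 5 + 0 = 5, A[1][1] + B[1][1] = 5 + 8 = 13) = 5 (attained at k = 0)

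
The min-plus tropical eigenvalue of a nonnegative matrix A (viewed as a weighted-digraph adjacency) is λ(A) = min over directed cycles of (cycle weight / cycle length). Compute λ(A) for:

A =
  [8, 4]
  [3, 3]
λ(A) = 3

Enumerate directed cycles and compute their means (weight / length). Sample:
  cycle 0 → 0: weight = 8, length = 1, mean = 8/1 ≈ 8.000
  cycle 1 → 1: weight = 3, length = 1, mean = 3/1 ≈ 3.000
  cycle 0 → 1 → 0: weight = 7, length = 2, mean = 7/2 ≈ 3.500
  cycle 1 → 0 → 1: weight = 7, length = 2, mean = 7/2 ≈ 3.500
Minimum mean = 3.000, attained e.g. along the cycle 1 → 1 with weight 3 and length 1. So λ(A) = 3/1 = 3.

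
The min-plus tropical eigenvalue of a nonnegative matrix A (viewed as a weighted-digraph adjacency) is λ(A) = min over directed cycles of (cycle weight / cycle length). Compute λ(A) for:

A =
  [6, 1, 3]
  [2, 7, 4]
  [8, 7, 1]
λ(A) = 1

Enumerate directed cycles and compute their means (weight / length). Sample:
  cycle 0 → 0: weight = 6, length = 1, mean = 6/1 ≈ 6.000
  cycle 1 → 1: weight = 7, length = 1, mean = 7/1 ≈ 7.000
  cycle 2 → 2: weight = 1, length = 1, mean = 1/1 ≈ 1.000
  cycle 0 → 1 → 0: weight = 3, length = 2, mean = 3/2 ≈ 1.500
  cycle 0 → 2 → 0: weight = 11, length = 2, mean = 11/2 ≈ 5.500
  cycle 1 → 0 → 1: weight = 3, length = 2, mean = 3/2 ≈ 1.500
Minimum mean = 1.000, attained e.g. along the cycle 2 → 2 with weight 1 and length 1. So λ(A) = 1/1 = 1.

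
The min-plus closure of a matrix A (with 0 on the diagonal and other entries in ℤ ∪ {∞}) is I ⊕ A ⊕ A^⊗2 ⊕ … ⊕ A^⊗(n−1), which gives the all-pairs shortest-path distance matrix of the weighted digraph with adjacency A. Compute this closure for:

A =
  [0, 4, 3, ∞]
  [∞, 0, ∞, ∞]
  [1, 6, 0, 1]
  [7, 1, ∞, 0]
Closure =
  [0, 4, 3, 4]
  [∞, 0, ∞, ∞]
  [1, 2, 0, 1]
  [7, 1, 10, 0]

This is the Floyd-Warshall all-pairs shortest-path computation. For each intermediate vertex k = 0, 1, …, 3, update dist[i][j] ← min(dist[i][j], dist[i][k] + dist[k][j]). The final matrix gives, for each (i, j), the minimum total weight of any directed path from i to j (possibly empty when i = j).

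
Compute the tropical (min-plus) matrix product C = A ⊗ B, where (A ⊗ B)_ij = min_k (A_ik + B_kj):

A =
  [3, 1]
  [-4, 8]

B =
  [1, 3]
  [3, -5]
A ⊗ B =
  [4, -4]
  [-3, -1]

Apply the min-plus product entry-by-entry:
  C[0][0] = min over k of (A[0][0] + B[0][0] = 3 + 1 = 4, A[0][1] + B[1][0] = 1 + 3 = 4) = 4 (attained at k = 0)
  C[0][1] = min over k of (A[0][0] + B[0][1] = 3 + 3 = 6, A[0][1] + B[1][1] = 1 + -5 = -4) = -4 (attained at k = 1)
  C[1][0] = min over k of (A[1][0] + B[0][0] = -4 + 1 = -3, A[1][1] + B[1][0] = 8 + 3 = 11) = -3 (attained at k = 0)
  C[1][1] = min over k of (A[1][0] + B[0][1] = -4 + 3 = -1, A[1][1] + B[1][1] = 8 + -5 = 3) = -1 (attained at k = 0)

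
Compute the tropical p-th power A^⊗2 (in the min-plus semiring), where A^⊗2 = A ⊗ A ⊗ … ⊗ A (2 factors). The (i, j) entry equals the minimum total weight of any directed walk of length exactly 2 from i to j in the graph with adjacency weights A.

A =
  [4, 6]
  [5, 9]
A^⊗2 =
  [8, 10]
  [9, 11]

Each entry (A^⊗2)_ij equals the minimum over all length-2 walks i = v_0 → v_1 → … → v_2 = j of Σ_t A[v_t][v_{t+1}]. For example, for (i, j) = (0, 1) we minimise over 2 possible intermediate vertex sequences; the minimum is 10, attained along the walk 0 → 0 → 1.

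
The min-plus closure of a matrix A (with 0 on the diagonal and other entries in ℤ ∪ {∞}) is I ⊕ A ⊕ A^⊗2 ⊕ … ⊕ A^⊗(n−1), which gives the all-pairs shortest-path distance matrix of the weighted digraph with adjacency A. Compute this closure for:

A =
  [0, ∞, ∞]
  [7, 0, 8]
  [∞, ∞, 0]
Closure =
  [0, ∞, ∞]
  [7, 0, 8]
  [∞, ∞, 0]

This is the Floyd-Warshall all-pairs shortest-path computation. For each intermediate vertex k = 0, 1, …, 2, update dist[i][j] ← min(dist[i][j], dist[i][k] + dist[k][j]). The final matrix gives, for each (i, j), the minimum total weight of any directed path from i to j (possibly empty when i = j).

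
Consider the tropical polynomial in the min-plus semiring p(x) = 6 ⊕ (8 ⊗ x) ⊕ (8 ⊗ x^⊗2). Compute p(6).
p(6) = 6

A tropical monomial a ⊗ x^⊗i evaluates to a + i · x. Evaluating each term at x = 6:
  Term 0 contributes 6 + 0 · 6 = 6
  Term 1 contributes 8 + 1 · 6 = 14
  Term 2 contributes 8 + 2 · 6 = 20
p(6) = ⊕ of these = min[6, 14, 20] = 6.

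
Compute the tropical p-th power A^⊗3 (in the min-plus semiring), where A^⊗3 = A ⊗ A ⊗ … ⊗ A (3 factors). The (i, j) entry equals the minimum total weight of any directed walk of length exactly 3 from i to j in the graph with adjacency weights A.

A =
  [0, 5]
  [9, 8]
A^⊗3 =
  [0, 5]
  [9, 14]

Each entry (A^⊗3)_ij equals the minimum over all length-3 walks i = v_0 → v_1 → … → v_3 = j of Σ_t A[v_t][v_{t+1}]. For example, for (i, j) = (0, 1) we minimise over 4 possible intermediate vertex sequences; the minimum is 5, attained along the walk 0 → 0 → 0 → 1.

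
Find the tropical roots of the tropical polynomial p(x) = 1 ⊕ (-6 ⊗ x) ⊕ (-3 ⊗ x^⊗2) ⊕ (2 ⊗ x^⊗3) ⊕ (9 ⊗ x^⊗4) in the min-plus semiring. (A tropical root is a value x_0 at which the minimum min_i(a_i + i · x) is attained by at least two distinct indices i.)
Roots: {-7, -5, -3, 7}

Each tropical root is a break point of the lower envelope of the lines y = a_i + i · x (there are 5 lines, with slopes 0, 1, ..., 4). Only the lines that attain the minimum somewhere contribute to roots; other lines are dominated. Here the surviving (envelope) indices are i = 4, i = 3, i = 2, i = 1, i = 0.
Intersections between consecutive envelope lines give the roots: for adjacent envelope indices i < j the intersection is x = (a_i − a_j) / (j − i). Reading off the sorted break points: {-7, -5, -3, 7}.
Verification: at each break x_0, at least two indices attain the minimum of min_i(a_i + i · x_0).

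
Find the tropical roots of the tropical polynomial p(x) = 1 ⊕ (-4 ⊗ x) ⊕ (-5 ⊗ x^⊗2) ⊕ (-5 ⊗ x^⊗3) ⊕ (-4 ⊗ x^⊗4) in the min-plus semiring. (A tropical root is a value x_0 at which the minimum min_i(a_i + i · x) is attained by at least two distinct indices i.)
Roots: {-1, 0, 1, 5}

Each tropical root is a break point of the lower envelope of the lines y = a_i + i · x (there are 5 lines, with slopes 0, 1, ..., 4). Only the lines that attain the minimum somewhere contribute to roots; other lines are dominated. Here the surviving (envelope) indices are i = 4, i = 3, i = 2, i = 1, i = 0.
Intersections between consecutive envelope lines give the roots: for adjacent envelope indices i < j the intersection is x = (a_i − a_j) / (j − i). Reading off the sorted break points: {-1, 0, 1, 5}.
Verification: at each break x_0, at least two indices attain the minimum of min_i(a_i + i · x_0).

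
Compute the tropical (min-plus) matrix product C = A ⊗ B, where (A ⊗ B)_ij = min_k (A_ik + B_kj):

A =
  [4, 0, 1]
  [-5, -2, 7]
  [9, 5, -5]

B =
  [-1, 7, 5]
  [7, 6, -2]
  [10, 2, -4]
A ⊗ B =
  [3, 3, -3]
  [-6, 2, -4]
  [5, -3, -9]

Apply the min-plus product entry-by-entry:
  C[0][0] = min over k of (A[0][0] + B[0][0] = 4 + -1 = 3, A[0][1] + B[1][0] = 0 + 7 = 7, A[0][2] + B[2][0] = 1 + 10 = 11) = 3 (attained at k = 0)
  C[0][1] = min over k of (A[0][0] + B[0][1] = 4 + 7 = 11, A[0][1] + B[1][1] = 0 + 6 = 6, A[0][2] + B[2][1] = 1 + 2 = 3) = 3 (attained at k = 2)
  C[0][2] = min over k of (A[0][0] + B[0][2] = 4 + 5 = 9, A[0][1] + B[1][2] = 0 + -2 = -2, A[0][2] + B[2][2] = 1 + -4 = -3) = -3 (attained at k = 2)
  C[1][0] = min over k of (A[1][0] + B[0][0] = -5 + -1 = -6, A[1][1] + B[1][0] = -2 + 7 = 5, A[1][2] + B[2][0] = 7 + 10 = 17) = -6 (attained at k = 0)
  C[1][1] = min over k of (A[1][0] + B[0][1] = -5 + 7 = 2, A[1][1] + B[1][1] = -2 + 6 = 4, A[1][2] + B[2][1] = 7 + 2 = 9) = 2 (attained at k = 0)
  C[1][2] = min over k of (A[1][0] + B[0][2] = -5 + 5 = 0, A[1][1] + B[1][2] = -2 + -2 = -4, A[1][2] + B[2][2] = 7 + -4 = 3) = -4 (attained at k = 1)
  C[2][0] = min over k of (A[2][0] + B[0][0] = 9 + -1 = 8, A[2][1] + B[1][0] = 5 + 7 = 12, A[2][2] + B[2][0] = -5 + 10 = 5) = 5 (attained at k = 2)
  C[2][1] = min over k of (A[2][0] + B[0][1] = 9 + 7 = 16, A[2][1] + B[1][1] = 5 + 6 = 11, A[2][2] + B[2][1] = -5 + 2 = -3) = -3 (attained at k = 2)
  C[2][2] = min over k of (A[2][0] + B[0][2] = 9 + 5 = 14, A[2][1] + B[1][2] = 5 + -2 = 3, A[2][2] + B[2][2] = -5 + -4 = -9) = -9 (attained at k = 2)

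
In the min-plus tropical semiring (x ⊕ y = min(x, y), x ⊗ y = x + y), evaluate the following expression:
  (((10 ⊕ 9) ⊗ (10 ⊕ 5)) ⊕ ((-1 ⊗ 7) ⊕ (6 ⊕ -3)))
(((10 ⊕ 9) ⊗ (10 ⊕ 5)) ⊕ ((-1 ⊗ 7) ⊕ (6 ⊕ -3))) = -3

Expand innermost to outermost. Recall ⊕ takes the minimum of its arguments and ⊗ takes their sum. Working out the expression (((10 ⊕ 9) ⊗ (10 ⊕ 5)) ⊕ ((-1 ⊗ 7) ⊕ (6 ⊕ -3))) gives -3.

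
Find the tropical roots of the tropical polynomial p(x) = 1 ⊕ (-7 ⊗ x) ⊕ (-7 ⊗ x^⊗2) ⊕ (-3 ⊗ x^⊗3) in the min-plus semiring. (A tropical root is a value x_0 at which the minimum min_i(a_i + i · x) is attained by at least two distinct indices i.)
Roots: {-4, 0, 8}

Each tropical root is a break point of the lower envelope of the lines y = a_i + i · x (there are 4 lines, with slopes 0, 1, ..., 3). Only the lines that attain the minimum somewhere contribute to roots; other lines are dominated. Here the surviving (envelope) indices are i = 3, i = 2, i = 1, i = 0.
Intersections between consecutive envelope lines give the roots: for adjacent envelope indices i < j the intersection is x = (a_i − a_j) / (j − i). Reading off the sorted break points: {-4, 0, 8}.
Verification: at each break x_0, at least two indices attain the minimum of min_i(a_i + i · x_0).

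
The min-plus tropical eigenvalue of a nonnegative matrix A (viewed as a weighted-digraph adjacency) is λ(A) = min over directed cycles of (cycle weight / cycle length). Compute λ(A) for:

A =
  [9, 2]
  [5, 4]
λ(A) = 7/2

Enumerate directed cycles and compute their means (weight / length). Sample:
  cycle 0 → 0: weight = 9, length = 1, mean = 9/1 ≈ 9.000
  cycle 1 → 1: weight = 4, length = 1, mean = 4/1 ≈ 4.000
  cycle 0 → 1 → 0: weight = 7, length = 2, mean = 7/2 ≈ 3.500
  cycle 1 → 0 → 1: weight = 7, length = 2, mean = 7/2 ≈ 3.500
Minimum mean = 3.500, attained e.g. along the cycle 0 → 1 → 0 with weight 7 and length 2. So λ(A) = 7/2 = 7/2.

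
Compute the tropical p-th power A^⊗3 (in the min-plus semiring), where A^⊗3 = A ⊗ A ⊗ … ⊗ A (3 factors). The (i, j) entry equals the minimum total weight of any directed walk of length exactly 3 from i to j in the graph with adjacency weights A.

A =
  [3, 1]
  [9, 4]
A^⊗3 =
  [9, 7]
  [15, 12]

Each entry (A^⊗3)_ij equals the minimum over all length-3 walks i = v_0 → v_1 → … → v_3 = j of Σ_t A[v_t][v_{t+1}]. For example, for (i, j) = (0, 1) we minimise over 4 possible intermediate vertex sequences; the minimum is 7, attained along the walk 0 → 0 → 0 → 1.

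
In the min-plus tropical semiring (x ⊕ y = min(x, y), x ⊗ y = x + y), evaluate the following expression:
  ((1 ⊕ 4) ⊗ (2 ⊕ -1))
((1 ⊕ 4) ⊗ (2 ⊕ -1)) = 0

Expand innermost to outermost. Recall ⊕ takes the minimum of its arguments and ⊗ takes their sum. Working out the expression ((1 ⊕ 4) ⊗ (2 ⊕ -1)) gives 0.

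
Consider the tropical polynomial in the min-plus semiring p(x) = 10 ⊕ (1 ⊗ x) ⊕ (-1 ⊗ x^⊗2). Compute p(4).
p(4) = 5

A tropical monomial a ⊗ x^⊗i evaluates to a + i · x. Evaluating each term at x = 4:
  Term 0 contributes 10 + 0 · 4 = 10
  Term 1 contributes 1 + 1 · 4 = 5
  Term 2 contributes -1 + 2 · 4 = 7
p(4) = ⊕ of these = min[10, 5, 7] = 5.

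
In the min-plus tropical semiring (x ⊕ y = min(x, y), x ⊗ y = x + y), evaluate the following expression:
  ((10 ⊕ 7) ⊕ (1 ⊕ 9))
((10 ⊕ 7) ⊕ (1 ⊕ 9)) = 1

Expand innermost to outermost. Recall ⊕ takes the minimum of its arguments and ⊗ takes their sum. Working out the expression ((10 ⊕ 7) ⊕ (1 ⊕ 9)) gives 1.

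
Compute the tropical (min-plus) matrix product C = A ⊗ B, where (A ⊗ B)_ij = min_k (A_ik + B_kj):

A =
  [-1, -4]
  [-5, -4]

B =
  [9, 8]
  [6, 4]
A ⊗ B =
  [2, 0]
  [2, 0]

Apply the min-plus product entry-by-entry:
  C[0][0] = min over k of (A[0][0] + B[0][0] = -1 + 9 = 8, A[0][1] + B[1][0] = -4 + 6 = 2) = 2 (attained at k = 1)
  C[0][1] = min over k of (A[0][0] + B[0][1] = -1 + 8 = 7, A[0][1] + B[1][1] = -4 + 4 = 0) = 0 (attained at k = 1)
  C[1][0] = min over k of (A[1][0] + B[0][0] = -5 + 9 = 4, A[1][1] + B[1][0] = -4 + 6 = 2) = 2 (attained at k = 1)
  C[1][1] = min over k of (A[1][0] + B[0][1] = -5 + 8 = 3, A[1][1] + B[1][1] = -4 + 4 = 0) = 0 (attained at k = 1)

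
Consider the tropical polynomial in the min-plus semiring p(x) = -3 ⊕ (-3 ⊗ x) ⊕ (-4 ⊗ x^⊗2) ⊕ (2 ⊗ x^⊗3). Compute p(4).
p(4) = -3

A tropical monomial a ⊗ x^⊗i evaluates to a + i · x. Evaluating each term at x = 4:
  Term 0 contributes -3 + 0 · 4 = -3
  Term 1 contributes -3 + 1 · 4 = 1
  Term 2 contributes -4 + 2 · 4 = 4
  Term 3 contributes 2 + 3 · 4 = 14
p(4) = ⊕ of these = min[-3, 1, 4, 14] = -3.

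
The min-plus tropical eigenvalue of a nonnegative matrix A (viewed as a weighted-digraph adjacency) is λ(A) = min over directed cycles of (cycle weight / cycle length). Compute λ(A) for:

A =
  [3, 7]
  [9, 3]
λ(A) = 3

Enumerate directed cycles and compute their means (weight / length). Sample:
  cycle 0 → 0: weight = 3, length = 1, mean = 3/1 ≈ 3.000
  cycle 1 → 1: weight = 3, length = 1, mean = 3/1 ≈ 3.000
  cycle 0 → 1 → 0: weight = 16, length = 2, mean = 16/2 ≈ 8.000
  cycle 1 → 0 → 1: weight = 16, length = 2, mean = 16/2 ≈ 8.000
Minimum mean = 3.000, attained e.g. along the cycle 0 → 0 with weight 3 and length 1. So λ(A) = 3/1 = 3.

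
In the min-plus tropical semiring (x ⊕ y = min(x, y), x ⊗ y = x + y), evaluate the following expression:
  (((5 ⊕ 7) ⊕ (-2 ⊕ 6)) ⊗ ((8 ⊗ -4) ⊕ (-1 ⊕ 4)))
(((5 ⊕ 7) ⊕ (-2 ⊕ 6)) ⊗ ((8 ⊗ -4) ⊕ (-1 ⊕ 4))) = -3

Expand innermost to outermost. Recall ⊕ takes the minimum of its arguments and ⊗ takes their sum. Working out the expression (((5 ⊕ 7) ⊕ (-2 ⊕ 6)) ⊗ ((8 ⊗ -4) ⊕ (-1 ⊕ 4))) gives -3.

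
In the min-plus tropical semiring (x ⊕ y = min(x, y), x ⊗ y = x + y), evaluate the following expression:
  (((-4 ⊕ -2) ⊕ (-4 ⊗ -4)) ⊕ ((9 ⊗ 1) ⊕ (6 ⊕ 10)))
(((-4 ⊕ -2) ⊕ (-4 ⊗ -4)) ⊕ ((9 ⊗ 1) ⊕ (6 ⊕ 10))) = -8

Expand innermost to outermost. Recall ⊕ takes the minimum of its arguments and ⊗ takes their sum. Working out the expression (((-4 ⊕ -2) ⊕ (-4 ⊗ -4)) ⊕ ((9 ⊗ 1) ⊕ (6 ⊕ 10))) gives -8.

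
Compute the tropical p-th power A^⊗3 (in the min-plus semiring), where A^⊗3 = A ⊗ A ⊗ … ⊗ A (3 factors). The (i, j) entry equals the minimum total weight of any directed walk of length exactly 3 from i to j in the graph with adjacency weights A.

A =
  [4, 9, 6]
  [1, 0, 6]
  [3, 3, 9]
A^⊗3 =
  [10, 9, 14]
  [1, 0, 6]
  [4, 3, 9]

Each entry (A^⊗3)_ij equals the minimum over all length-3 walks i = v_0 → v_1 → … → v_3 = j of Σ_t A[v_t][v_{t+1}]. For example, for (i, j) = (0, 2) we minimise over 9 possible intermediate vertex sequences; the minimum is 14, attained along the walk 0 → 0 → 0 → 2.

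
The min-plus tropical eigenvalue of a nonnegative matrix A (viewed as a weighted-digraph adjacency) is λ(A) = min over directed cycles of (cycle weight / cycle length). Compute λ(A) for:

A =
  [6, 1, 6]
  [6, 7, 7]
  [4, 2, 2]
λ(A) = 2

Enumerate directed cycles and compute their means (weight / length). Sample:
  cycle 0 → 0: weight = 6, length = 1, mean = 6/1 ≈ 6.000
  cycle 1 → 1: weight = 7, length = 1, mean = 7/1 ≈ 7.000
  cycle 2 → 2: weight = 2, length = 1, mean = 2/1 ≈ 2.000
  cycle 0 → 1 → 0: weight = 7, length = 2, mean = 7/2 ≈ 3.500
  cycle 0 → 2 → 0: weight = 10, length = 2, mean = 10/2 ≈ 5.000
  cycle 1 → 0 → 1: weight = 7, length = 2, mean = 7/2 ≈ 3.500
Minimum mean = 2.000, attained e.g. along the cycle 2 → 2 with weight 2 and length 1. So λ(A) = 2/1 = 2.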